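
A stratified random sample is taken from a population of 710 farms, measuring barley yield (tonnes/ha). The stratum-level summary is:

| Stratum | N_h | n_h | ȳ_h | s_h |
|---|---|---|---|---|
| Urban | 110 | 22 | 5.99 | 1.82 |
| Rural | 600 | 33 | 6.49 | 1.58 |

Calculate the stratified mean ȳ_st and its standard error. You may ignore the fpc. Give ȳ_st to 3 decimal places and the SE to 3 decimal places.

ȳ_st ≈ 6.413, SE ≈ 0.240

ȳ_st = Σ W_h ȳ_h = (110·5.99 + 600·6.49)/710 = 6.41254
V̂(ȳ_st) = Σ W_h² s_h²/n_h, with W_h = N_h/N and N = 710:
  stratum Urban: (110/710)²·1.82²/22 = 0.00361401
  stratum Rural: (600/710)²·1.58²/33 = 0.0540239
V̂(ȳ_st) = 0.0576379
SE(ȳ_st) = √0.0576379 = 0.240079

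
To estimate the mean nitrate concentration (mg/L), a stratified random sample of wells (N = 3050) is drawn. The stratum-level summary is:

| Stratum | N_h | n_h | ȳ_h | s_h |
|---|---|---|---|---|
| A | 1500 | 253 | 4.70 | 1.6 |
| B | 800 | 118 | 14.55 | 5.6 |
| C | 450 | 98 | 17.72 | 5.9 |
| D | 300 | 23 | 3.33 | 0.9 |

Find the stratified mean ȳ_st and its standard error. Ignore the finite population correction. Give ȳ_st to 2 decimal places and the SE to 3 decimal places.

ȳ_st = Σ W_h ȳ_h = (1500·4.70 + 800·14.55 + 450·17.72 + 300·3.33)/3050 = 9.06984
V̂(ȳ_st) = Σ W_h² s_h²/n_h, with W_h = N_h/N and N = 3050:
  stratum A: (1500/3050)²·1.6²/253 = 0.00244738
  stratum B: (800/3050)²·5.6²/118 = 0.0182841
  stratum C: (450/3050)²·5.9²/98 = 0.0077322
  stratum D: (300/3050)²·0.9²/23 = 0.000340722
V̂(ȳ_st) = 0.0288044
SE(ȳ_st) = √0.0288044 = 0.169719

ȳ_st ≈ 9.07, SE ≈ 0.170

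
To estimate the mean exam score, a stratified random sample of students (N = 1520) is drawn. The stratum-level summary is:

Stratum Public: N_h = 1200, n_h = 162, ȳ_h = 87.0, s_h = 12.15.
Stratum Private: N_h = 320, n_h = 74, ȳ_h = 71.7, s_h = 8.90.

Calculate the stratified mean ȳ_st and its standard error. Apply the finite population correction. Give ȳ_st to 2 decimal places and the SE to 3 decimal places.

ȳ_st ≈ 83.78, SE ≈ 0.726

ȳ_st = Σ W_h ȳ_h = (1200·87.0 + 320·71.7)/1520 = 83.77895
V̂(ȳ_st) = Σ W_h² (1 − n_h/N_h) s_h²/n_h, with W_h = N_h/N and N = 1520:
  stratum Public: (1200/1520)²·(1 − 162/1200)·12.15²/162 = 0.49128
  stratum Private: (320/1520)²·(1 − 74/320)·8.90²/74 = 0.0364709
V̂(ȳ_st) = 0.527751
SE(ȳ_st) = √0.527751 = 0.726465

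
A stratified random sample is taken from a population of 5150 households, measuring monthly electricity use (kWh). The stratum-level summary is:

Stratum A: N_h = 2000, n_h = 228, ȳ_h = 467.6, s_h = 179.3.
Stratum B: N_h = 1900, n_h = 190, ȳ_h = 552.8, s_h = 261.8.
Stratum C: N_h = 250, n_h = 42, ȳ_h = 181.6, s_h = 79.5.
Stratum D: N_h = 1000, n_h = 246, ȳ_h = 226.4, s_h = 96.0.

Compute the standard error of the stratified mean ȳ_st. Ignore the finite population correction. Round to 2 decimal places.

SE(ȳ_st) ≈ 8.49

V̂(ȳ_st) = Σ W_h² s_h²/n_h, with W_h = N_h/N and N = 5150:
  stratum A: (2000/5150)²·179.3²/228 = 21.2653
  stratum B: (1900/5150)²·261.8²/190 = 49.0997
  stratum C: (250/5150)²·79.5²/42 = 0.35461
  stratum D: (1000/5150)²·96.0²/246 = 1.41251
V̂(ȳ_st) = 72.1321
SE(ȳ_st) = √72.1321 = 8.49306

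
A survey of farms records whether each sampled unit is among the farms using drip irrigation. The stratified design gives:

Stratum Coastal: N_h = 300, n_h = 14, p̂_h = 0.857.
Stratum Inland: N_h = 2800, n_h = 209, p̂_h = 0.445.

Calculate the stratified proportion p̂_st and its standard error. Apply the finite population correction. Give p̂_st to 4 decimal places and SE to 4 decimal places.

N = 3100; stratum weights W_h = N_h/N.
p̂_st = Σ W_h p̂_h = (300·0.857 + 2800·0.445)/3100 = 0.48487
V̂(p̂_st) = Σ W_h² (1 − n_h/N_h) p̂_h(1−p̂_h)/(n_h−1):
  stratum Coastal: (300/3100)²·(1 − 14/300)·0.857·0.143/13 = 8.41661e-05
  stratum Inland: (2800/3100)²·(1 − 209/2800)·0.445·0.555/208 = 0.000896379
V̂(p̂_st) = 0.000980545; SE = √V̂ = 0.0313137

p̂_st ≈ 0.4849, SE ≈ 0.0313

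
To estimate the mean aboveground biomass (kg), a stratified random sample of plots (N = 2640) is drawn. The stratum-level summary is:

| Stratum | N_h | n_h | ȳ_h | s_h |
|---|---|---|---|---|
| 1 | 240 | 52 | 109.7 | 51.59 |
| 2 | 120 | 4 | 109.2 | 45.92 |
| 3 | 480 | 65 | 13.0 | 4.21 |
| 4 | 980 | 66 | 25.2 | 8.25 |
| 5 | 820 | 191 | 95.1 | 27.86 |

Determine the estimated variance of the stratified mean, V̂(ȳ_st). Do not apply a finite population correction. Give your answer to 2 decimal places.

V̂(ȳ_st) ≈ 2.06

V̂(ȳ_st) = Σ W_h² s_h²/n_h, with W_h = N_h/N and N = 2640:
  stratum 1: (240/2640)²·51.59²/52 = 0.423002
  stratum 2: (120/2640)²·45.92²/4 = 1.08918
  stratum 3: (480/2640)²·4.21²/65 = 0.00901416
  stratum 4: (980/2640)²·8.25²/66 = 0.142105
  stratum 5: (820/2640)²·27.86²/191 = 0.392057
V̂(ȳ_st) = 2.05535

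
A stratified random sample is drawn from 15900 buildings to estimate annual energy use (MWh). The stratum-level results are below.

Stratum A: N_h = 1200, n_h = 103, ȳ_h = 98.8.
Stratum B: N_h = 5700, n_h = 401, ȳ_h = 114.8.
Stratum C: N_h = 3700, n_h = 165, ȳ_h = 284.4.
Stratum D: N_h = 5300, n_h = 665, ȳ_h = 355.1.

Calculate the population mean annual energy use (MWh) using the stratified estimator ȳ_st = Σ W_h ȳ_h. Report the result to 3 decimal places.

N = Σ N_h = 15900. Stratum weights W_h = N_h/N.
ȳ_st = (1200·98.8 + 5700·114.8 + 3700·284.4 + 5300·355.1) / 15900 = 233.15912

ȳ_st ≈ 233.159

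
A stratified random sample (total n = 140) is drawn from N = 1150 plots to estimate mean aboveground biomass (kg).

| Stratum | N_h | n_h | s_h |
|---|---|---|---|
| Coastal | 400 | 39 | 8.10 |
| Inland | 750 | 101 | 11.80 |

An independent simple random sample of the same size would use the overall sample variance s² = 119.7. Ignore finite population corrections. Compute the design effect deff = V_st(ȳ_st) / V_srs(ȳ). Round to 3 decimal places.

V̂(ȳ_st) = Σ W_h² s_h²/n_h, with W_h = N_h/N and N = 1150:
  stratum Coastal: (400/1150)²·8.10²/39 = 0.203531
  stratum Inland: (750/1150)²·11.80²/101 = 0.586367
V_st = 0.789898
V_srs = s²/n = 119.7/140 = 0.855
deff = V_st / V_srs = 0.789898/0.855 = 0.9239

deff ≈ 0.924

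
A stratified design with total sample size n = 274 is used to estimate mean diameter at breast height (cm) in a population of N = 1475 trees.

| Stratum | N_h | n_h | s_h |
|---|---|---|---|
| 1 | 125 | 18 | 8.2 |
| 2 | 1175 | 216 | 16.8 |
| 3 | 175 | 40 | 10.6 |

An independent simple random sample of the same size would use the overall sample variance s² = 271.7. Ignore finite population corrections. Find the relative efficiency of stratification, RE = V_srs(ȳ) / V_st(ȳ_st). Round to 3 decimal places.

RE ≈ 1.107

V̂(ȳ_st) = Σ W_h² s_h²/n_h, with W_h = N_h/N and N = 1475:
  stratum 1: (125/1475)²·8.2²/18 = 0.0268282
  stratum 2: (1175/1475)²·16.8²/216 = 0.829195
  stratum 3: (175/1475)²·10.6²/40 = 0.0395406
V_st = 0.895564
V_srs = s²/n = 271.7/274 = 0.991606
Relative efficiency = V_srs / V_st = 0.991606/0.895564 = 1.1072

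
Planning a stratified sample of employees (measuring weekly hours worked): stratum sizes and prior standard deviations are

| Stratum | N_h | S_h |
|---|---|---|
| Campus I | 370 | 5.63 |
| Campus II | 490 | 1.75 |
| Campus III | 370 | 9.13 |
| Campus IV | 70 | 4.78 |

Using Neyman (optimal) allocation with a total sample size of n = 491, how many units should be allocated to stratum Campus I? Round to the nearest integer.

Neyman allocation: n_h = n · N_h S_h / Σ N_i S_i, with n = 491.
  stratum Campus I: N_h·S_h = 370·5.63 = 2083.10
  stratum Campus II: N_h·S_h = 490·1.75 = 857.50
  stratum Campus III: N_h·S_h = 370·9.13 = 3378.10
  stratum Campus IV: N_h·S_h = 70·4.78 = 334.60
Σ N_h S_h = 6653.30
n for stratum Campus I = 491·2083.10/6653.30 = 153.729 → 154

154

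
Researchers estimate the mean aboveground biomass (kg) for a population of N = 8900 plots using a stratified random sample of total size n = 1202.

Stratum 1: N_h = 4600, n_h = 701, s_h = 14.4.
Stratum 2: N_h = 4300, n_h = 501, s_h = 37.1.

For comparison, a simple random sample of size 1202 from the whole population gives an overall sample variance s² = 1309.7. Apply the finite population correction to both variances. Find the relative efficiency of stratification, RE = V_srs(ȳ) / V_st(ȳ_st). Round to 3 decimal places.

V̂(ȳ_st) = Σ W_h² (1 − n_h/N_h) s_h²/n_h, with W_h = N_h/N and N = 8900:
  stratum 1: (4600/8900)²·(1 − 701/4600)·14.4²/701 = 0.0669789
  stratum 2: (4300/8900)²·(1 − 501/4300)·37.1²/501 = 0.566589
V_st = 0.633567
V_srs = (1 − 1202/8900)·1309.7/1202 = 0.942443
Relative efficiency = V_srs / V_st = 0.942443/0.633567 = 1.4875

RE ≈ 1.488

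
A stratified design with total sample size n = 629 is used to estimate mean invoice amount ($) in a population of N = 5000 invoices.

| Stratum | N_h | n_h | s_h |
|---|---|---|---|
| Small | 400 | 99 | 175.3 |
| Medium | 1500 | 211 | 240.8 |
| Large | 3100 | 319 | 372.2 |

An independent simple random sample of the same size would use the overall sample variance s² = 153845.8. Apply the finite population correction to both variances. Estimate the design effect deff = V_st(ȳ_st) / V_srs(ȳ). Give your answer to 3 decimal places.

deff ≈ 0.807

V̂(ȳ_st) = Σ W_h² (1 − n_h/N_h) s_h²/n_h, with W_h = N_h/N and N = 5000:
  stratum Small: (400/5000)²·(1 − 99/400)·175.3²/99 = 1.49491
  stratum Medium: (1500/5000)²·(1 − 211/1500)·240.8²/211 = 21.2537
  stratum Large: (3100/5000)²·(1 − 319/3100)·372.2²/319 = 149.756
V_st = 172.505
V_srs = (1 − 629/5000)·153845.8/629 = 213.819
deff = V_st / V_srs = 172.505/213.819 = 0.8068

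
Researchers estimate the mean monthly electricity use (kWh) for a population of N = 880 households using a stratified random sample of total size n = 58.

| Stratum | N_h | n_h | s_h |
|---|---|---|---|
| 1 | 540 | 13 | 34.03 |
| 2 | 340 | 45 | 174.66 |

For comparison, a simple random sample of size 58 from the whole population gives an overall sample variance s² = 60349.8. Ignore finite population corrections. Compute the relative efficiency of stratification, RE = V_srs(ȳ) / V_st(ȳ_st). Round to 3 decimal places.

V̂(ȳ_st) = Σ W_h² s_h²/n_h, with W_h = N_h/N and N = 880:
  stratum 1: (540/880)²·34.03²/13 = 33.5431
  stratum 2: (340/880)²·174.66²/45 = 101.197
V_st = 134.74
V_srs = s²/n = 60349.8/58 = 1040.51
Relative efficiency = V_srs / V_st = 1040.51/134.74 = 7.7224

RE ≈ 7.722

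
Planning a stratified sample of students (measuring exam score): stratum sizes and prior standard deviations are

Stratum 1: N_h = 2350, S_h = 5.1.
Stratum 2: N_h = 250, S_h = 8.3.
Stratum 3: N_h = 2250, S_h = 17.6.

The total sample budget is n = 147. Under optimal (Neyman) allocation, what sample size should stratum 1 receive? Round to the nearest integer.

Neyman allocation: n_h = n · N_h S_h / Σ N_i S_i, with n = 147.
  stratum 1: N_h·S_h = 2350·5.1 = 11985.00
  stratum 2: N_h·S_h = 250·8.3 = 2075.00
  stratum 3: N_h·S_h = 2250·17.6 = 39600.00
Σ N_h S_h = 53660.00
n for stratum 1 = 147·11985.00/53660.00 = 32.833 → 33

33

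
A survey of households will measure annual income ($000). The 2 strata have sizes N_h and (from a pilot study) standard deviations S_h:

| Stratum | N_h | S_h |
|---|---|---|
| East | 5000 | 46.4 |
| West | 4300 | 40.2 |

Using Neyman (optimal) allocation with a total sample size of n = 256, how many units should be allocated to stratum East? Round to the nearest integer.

147

Neyman allocation: n_h = n · N_h S_h / Σ N_i S_i, with n = 256.
  stratum East: N_h·S_h = 5000·46.4 = 232000.00
  stratum West: N_h·S_h = 4300·40.2 = 172860.00
Σ N_h S_h = 404860.00
n for stratum East = 256·232000.00/404860.00 = 146.698 → 147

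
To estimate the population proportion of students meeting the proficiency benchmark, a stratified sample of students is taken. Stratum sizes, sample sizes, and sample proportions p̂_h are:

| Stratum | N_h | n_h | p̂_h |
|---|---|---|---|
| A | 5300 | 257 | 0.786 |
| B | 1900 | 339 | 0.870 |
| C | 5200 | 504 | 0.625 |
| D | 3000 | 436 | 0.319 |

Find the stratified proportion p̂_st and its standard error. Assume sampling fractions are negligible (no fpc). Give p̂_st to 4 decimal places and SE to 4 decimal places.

p̂_st ≈ 0.6510, SE ≈ 0.0124

N = 15400; stratum weights W_h = N_h/N.
p̂_st = Σ W_h p̂_h = (5300·0.786 + 1900·0.870 + 5200·0.625 + 3000·0.319)/15400 = 0.65103
V̂(p̂_st) = Σ W_h² p̂_h(1−p̂_h)/(n_h−1):
  stratum A: (5300/15400)²·0.786·0.214/256 = 7.78228e-05
  stratum B: (1900/15400)²·0.870·0.130/338 = 5.09345e-06
  stratum C: (5200/15400)²·0.625·0.375/503 = 5.31262e-05
  stratum D: (3000/15400)²·0.319·0.681/435 = 1.89518e-05
V̂(p̂_st) = 0.000154994; SE = √V̂ = 0.0124497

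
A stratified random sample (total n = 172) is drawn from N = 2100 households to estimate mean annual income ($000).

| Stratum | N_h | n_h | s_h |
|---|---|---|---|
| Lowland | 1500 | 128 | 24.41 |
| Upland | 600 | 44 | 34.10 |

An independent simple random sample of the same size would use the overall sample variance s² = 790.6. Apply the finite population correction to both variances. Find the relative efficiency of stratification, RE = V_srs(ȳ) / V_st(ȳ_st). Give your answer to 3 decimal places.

V̂(ȳ_st) = Σ W_h² (1 − n_h/N_h) s_h²/n_h, with W_h = N_h/N and N = 2100:
  stratum Lowland: (1500/2100)²·(1 − 128/1500)·24.41²/128 = 2.17236
  stratum Upland: (600/2100)²·(1 − 44/600)·34.10²/44 = 1.99914
V_st = 4.1715
V_srs = (1 − 172/2100)·790.6/172 = 4.22004
Relative efficiency = V_srs / V_st = 4.22004/4.1715 = 1.0116

RE ≈ 1.012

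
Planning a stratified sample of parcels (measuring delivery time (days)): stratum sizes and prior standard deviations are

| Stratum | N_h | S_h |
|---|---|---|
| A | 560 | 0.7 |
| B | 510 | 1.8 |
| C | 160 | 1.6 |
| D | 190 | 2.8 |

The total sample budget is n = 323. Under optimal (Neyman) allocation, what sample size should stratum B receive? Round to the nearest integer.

Neyman allocation: n_h = n · N_h S_h / Σ N_i S_i, with n = 323.
  stratum A: N_h·S_h = 560·0.7 = 392.00
  stratum B: N_h·S_h = 510·1.8 = 918.00
  stratum C: N_h·S_h = 160·1.6 = 256.00
  stratum D: N_h·S_h = 190·2.8 = 532.00
Σ N_h S_h = 2098.00
n for stratum B = 323·918.00/2098.00 = 141.332 → 141

141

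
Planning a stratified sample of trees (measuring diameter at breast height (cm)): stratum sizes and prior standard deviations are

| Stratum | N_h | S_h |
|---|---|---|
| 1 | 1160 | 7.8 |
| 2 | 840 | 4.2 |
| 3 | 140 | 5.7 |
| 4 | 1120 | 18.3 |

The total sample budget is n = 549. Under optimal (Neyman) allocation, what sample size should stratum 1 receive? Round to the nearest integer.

Neyman allocation: n_h = n · N_h S_h / Σ N_i S_i, with n = 549.
  stratum 1: N_h·S_h = 1160·7.8 = 9048.00
  stratum 2: N_h·S_h = 840·4.2 = 3528.00
  stratum 3: N_h·S_h = 140·5.7 = 798.00
  stratum 4: N_h·S_h = 1120·18.3 = 20496.00
Σ N_h S_h = 33870.00
n for stratum 1 = 549·9048.00/33870.00 = 146.659 → 147

147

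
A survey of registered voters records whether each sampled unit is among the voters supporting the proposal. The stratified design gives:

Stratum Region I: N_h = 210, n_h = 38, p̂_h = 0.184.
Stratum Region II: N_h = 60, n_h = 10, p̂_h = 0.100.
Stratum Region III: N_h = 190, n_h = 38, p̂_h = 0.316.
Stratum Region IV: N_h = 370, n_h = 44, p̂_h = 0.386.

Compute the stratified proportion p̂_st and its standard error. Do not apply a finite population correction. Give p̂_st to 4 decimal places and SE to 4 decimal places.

N = 830; stratum weights W_h = N_h/N.
p̂_st = Σ W_h p̂_h = (210·0.184 + 60·0.100 + 190·0.316 + 370·0.386)/830 = 0.29819
V̂(p̂_st) = Σ W_h² p̂_h(1−p̂_h)/(n_h−1):
  stratum Region I: (210/830)²·0.184·0.816/37 = 0.00025977
  stratum Region II: (60/830)²·0.100·0.900/9 = 5.22572e-05
  stratum Region III: (190/830)²·0.316·0.684/37 = 0.000306121
  stratum Region IV: (370/830)²·0.386·0.614/43 = 0.0010953
V̂(p̂_st) = 0.00171345; SE = √V̂ = 0.0413939

p̂_st ≈ 0.2982, SE ≈ 0.0414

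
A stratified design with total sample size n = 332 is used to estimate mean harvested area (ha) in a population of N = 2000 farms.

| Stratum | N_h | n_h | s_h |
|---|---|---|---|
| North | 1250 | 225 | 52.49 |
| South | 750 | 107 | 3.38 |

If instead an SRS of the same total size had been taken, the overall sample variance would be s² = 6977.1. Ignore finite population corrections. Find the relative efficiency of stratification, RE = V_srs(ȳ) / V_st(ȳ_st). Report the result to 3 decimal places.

V̂(ȳ_st) = Σ W_h² s_h²/n_h, with W_h = N_h/N and N = 2000:
  stratum North: (1250/2000)²·52.49²/225 = 4.78333
  stratum South: (750/2000)²·3.38²/107 = 0.0150145
V_st = 4.79835
V_srs = s²/n = 6977.1/332 = 21.0154
Relative efficiency = V_srs / V_st = 21.0154/4.79835 = 4.3797

RE ≈ 4.380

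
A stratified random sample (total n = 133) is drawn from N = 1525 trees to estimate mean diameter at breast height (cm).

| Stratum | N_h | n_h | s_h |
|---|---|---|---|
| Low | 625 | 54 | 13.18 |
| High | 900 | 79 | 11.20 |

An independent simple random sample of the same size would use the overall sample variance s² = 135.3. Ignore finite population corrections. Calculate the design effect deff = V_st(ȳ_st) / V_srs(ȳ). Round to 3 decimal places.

deff ≈ 1.075

V̂(ȳ_st) = Σ W_h² s_h²/n_h, with W_h = N_h/N and N = 1525:
  stratum Low: (625/1525)²·13.18²/54 = 0.540328
  stratum High: (900/1525)²·11.20²/79 = 0.553037
V_st = 1.09337
V_srs = s²/n = 135.3/133 = 1.01729
deff = V_st / V_srs = 1.09337/1.01729 = 1.0748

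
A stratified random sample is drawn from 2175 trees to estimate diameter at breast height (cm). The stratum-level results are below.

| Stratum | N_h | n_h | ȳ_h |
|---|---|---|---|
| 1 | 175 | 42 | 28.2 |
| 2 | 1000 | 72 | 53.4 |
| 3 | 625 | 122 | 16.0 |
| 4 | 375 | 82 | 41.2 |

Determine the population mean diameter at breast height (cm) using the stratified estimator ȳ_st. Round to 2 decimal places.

N = Σ N_h = 2175. Stratum weights W_h = N_h/N.
ȳ_st = (175·28.2 + 1000·53.4 + 625·16.0 + 375·41.2) / 2175 = 38.5218

ȳ_st ≈ 38.52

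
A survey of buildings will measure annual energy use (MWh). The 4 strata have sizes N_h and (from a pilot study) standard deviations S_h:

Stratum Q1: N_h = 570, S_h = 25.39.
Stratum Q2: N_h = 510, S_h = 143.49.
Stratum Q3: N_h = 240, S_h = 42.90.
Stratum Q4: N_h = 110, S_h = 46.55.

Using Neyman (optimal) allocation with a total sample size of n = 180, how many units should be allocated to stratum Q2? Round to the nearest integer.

Neyman allocation: n_h = n · N_h S_h / Σ N_i S_i, with n = 180.
  stratum Q1: N_h·S_h = 570·25.39 = 14472.30
  stratum Q2: N_h·S_h = 510·143.49 = 73179.90
  stratum Q3: N_h·S_h = 240·42.90 = 10296.00
  stratum Q4: N_h·S_h = 110·46.55 = 5120.50
Σ N_h S_h = 103068.70
n for stratum Q2 = 180·73179.90/103068.70 = 127.802 → 128

128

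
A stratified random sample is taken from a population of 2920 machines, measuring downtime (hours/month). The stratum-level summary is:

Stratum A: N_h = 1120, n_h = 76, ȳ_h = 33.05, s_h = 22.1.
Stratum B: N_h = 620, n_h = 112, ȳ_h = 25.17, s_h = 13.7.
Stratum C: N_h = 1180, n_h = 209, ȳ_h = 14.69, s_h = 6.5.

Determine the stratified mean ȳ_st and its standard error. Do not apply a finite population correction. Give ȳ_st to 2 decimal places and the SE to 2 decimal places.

ȳ_st = Σ W_h ȳ_h = (1120·33.05 + 620·25.17 + 1180·14.69)/2920 = 23.95740
V̂(ȳ_st) = Σ W_h² s_h²/n_h, with W_h = N_h/N and N = 2920:
  stratum A: (1120/2920)²·22.1²/76 = 0.945456
  stratum B: (620/2920)²·13.7²/112 = 0.0755511
  stratum C: (1180/2920)²·6.5²/209 = 0.0330125
V̂(ȳ_st) = 1.05402
SE(ȳ_st) = √1.05402 = 1.02665

ȳ_st ≈ 23.96, SE ≈ 1.03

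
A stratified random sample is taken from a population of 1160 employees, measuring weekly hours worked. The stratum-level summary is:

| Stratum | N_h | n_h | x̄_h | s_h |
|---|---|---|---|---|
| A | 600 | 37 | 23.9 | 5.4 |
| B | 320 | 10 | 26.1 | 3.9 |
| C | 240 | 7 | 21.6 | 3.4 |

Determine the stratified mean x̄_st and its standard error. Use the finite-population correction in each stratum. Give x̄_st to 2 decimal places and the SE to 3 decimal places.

x̄_st = Σ W_h x̄_h = (600·23.9 + 320·26.1 + 240·21.6)/1160 = 24.03103
V̂(x̄_st) = Σ W_h² (1 − n_h/N_h) s_h²/n_h, with W_h = N_h/N and N = 1160:
  stratum A: (600/1160)²·(1 − 37/600)·5.4²/37 = 0.197847
  stratum B: (320/1160)²·(1 − 10/320)·3.9²/10 = 0.112131
  stratum C: (240/1160)²·(1 − 7/240)·3.4²/7 = 0.0686295
V̂(x̄_st) = 0.378607
SE(x̄_st) = √0.378607 = 0.615311

x̄_st ≈ 24.03, SE ≈ 0.615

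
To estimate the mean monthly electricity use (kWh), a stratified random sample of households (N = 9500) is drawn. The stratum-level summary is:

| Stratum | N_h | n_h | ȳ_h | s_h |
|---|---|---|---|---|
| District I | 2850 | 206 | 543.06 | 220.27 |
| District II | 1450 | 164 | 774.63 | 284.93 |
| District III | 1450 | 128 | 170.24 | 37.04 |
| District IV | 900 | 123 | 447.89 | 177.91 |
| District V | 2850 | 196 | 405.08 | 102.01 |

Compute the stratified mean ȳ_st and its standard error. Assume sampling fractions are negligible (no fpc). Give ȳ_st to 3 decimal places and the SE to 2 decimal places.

ȳ_st ≈ 471.091, SE ≈ 6.33

ȳ_st = Σ W_h ȳ_h = (2850·543.06 + 1450·774.63 + 1450·170.24 + 900·447.89 + 2850·405.08)/9500 = 471.09068
V̂(ȳ_st) = Σ W_h² s_h²/n_h, with W_h = N_h/N and N = 9500:
  stratum District I: (2850/9500)²·220.27²/206 = 21.1976
  stratum District II: (1450/9500)²·284.93²/164 = 11.5324
  stratum District III: (1450/9500)²·37.04²/128 = 0.249701
  stratum District IV: (900/9500)²·177.91²/123 = 2.30958
  stratum District V: (2850/9500)²·102.01²/196 = 4.77828
V̂(ȳ_st) = 40.0676
SE(ȳ_st) = √40.0676 = 6.3299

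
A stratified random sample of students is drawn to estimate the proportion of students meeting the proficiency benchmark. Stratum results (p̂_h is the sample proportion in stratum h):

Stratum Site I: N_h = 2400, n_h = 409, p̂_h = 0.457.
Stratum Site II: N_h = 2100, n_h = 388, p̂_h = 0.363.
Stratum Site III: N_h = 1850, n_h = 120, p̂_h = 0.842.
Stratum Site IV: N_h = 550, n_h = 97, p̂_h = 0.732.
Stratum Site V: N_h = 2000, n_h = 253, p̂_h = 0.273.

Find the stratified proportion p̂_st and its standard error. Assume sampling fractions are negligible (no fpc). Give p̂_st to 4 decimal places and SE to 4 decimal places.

p̂_st ≈ 0.4905, SE ≈ 0.0132

N = 8900; stratum weights W_h = N_h/N.
p̂_st = Σ W_h p̂_h = (2400·0.457 + 2100·0.363 + 1850·0.842 + 550·0.732 + 2000·0.273)/8900 = 0.49049
V̂(p̂_st) = Σ W_h² p̂_h(1−p̂_h)/(n_h−1):
  stratum Site I: (2400/8900)²·0.457·0.543/408 = 4.42281e-05
  stratum Site II: (2100/8900)²·0.363·0.637/387 = 3.32655e-05
  stratum Site III: (1850/8900)²·0.842·0.158/119 = 4.83043e-05
  stratum Site IV: (550/8900)²·0.732·0.268/96 = 7.80405e-06
  stratum Site V: (2000/8900)²·0.273·0.727/252 = 3.97719e-05
V̂(p̂_st) = 0.000173374; SE = √V̂ = 0.0131671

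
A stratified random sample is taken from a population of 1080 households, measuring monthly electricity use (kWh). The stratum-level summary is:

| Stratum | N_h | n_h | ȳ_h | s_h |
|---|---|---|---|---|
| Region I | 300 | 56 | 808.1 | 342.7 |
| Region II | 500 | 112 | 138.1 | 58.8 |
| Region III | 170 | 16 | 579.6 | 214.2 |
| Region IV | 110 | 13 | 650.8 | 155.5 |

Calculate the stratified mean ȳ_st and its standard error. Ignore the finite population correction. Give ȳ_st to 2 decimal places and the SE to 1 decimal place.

ȳ_st = Σ W_h ȳ_h = (300·808.1 + 500·138.1 + 170·579.6 + 110·650.8)/1080 = 445.92593
V̂(ȳ_st) = Σ W_h² s_h²/n_h, with W_h = N_h/N and N = 1080:
  stratum Region I: (300/1080)²·342.7²/56 = 161.821
  stratum Region II: (500/1080)²·58.8²/112 = 6.61651
  stratum Region III: (170/1080)²·214.2²/16 = 71.0509
  stratum Region IV: (110/1080)²·155.5²/13 = 19.2955
V̂(ȳ_st) = 258.784
SE(ȳ_st) = √258.784 = 16.0868

ȳ_st ≈ 445.93, SE ≈ 16.1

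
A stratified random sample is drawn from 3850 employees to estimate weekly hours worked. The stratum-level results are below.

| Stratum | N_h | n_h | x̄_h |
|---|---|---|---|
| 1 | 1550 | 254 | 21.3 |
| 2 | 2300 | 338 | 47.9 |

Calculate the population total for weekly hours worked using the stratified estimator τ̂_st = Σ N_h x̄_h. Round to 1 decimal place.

τ̂_st = Σ N_h x̄_h = 1550·21.3 + 2300·47.9 = 143185.0

τ̂_st ≈ 143185.0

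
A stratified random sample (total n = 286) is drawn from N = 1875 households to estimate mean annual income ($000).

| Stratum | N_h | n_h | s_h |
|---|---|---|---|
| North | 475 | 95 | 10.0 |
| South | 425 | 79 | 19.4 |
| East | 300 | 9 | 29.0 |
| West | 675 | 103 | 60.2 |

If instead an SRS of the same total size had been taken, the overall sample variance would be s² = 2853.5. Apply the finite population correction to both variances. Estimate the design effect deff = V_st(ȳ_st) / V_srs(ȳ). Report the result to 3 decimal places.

V̂(ȳ_st) = Σ W_h² (1 − n_h/N_h) s_h²/n_h, with W_h = N_h/N and N = 1875:
  stratum North: (475/1875)²·(1 − 95/475)·10.0²/95 = 0.0540444
  stratum South: (425/1875)²·(1 − 79/425)·19.4²/79 = 0.199269
  stratum East: (300/1875)²·(1 − 9/300)·29.0²/9 = 2.32041
  stratum West: (675/1875)²·(1 − 103/675)·60.2²/103 = 3.86414
V_st = 6.43787
V_srs = (1 − 286/1875)·2853.5/286 = 8.45541
deff = V_st / V_srs = 6.43787/8.45541 = 0.7614

deff ≈ 0.761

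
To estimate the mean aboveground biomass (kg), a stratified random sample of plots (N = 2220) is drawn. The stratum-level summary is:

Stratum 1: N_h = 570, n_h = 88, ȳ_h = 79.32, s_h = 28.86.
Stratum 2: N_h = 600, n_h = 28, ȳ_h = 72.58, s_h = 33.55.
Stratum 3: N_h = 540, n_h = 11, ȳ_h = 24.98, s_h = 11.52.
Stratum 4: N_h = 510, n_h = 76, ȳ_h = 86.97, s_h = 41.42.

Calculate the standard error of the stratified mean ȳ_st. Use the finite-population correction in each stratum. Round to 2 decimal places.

V̂(ȳ_st) = Σ W_h² (1 − n_h/N_h) s_h²/n_h, with W_h = N_h/N and N = 2220:
  stratum 1: (570/2220)²·(1 − 88/570)·28.86²/88 = 0.527626
  stratum 2: (600/2220)²·(1 − 28/600)·33.55²/28 = 2.79942
  stratum 3: (540/2220)²·(1 − 11/540)·11.52²/11 = 0.699287
  stratum 4: (510/2220)²·(1 − 76/510)·41.42²/76 = 1.01382
V̂(ȳ_st) = 5.04015
SE(ȳ_st) = √5.04015 = 2.24503

SE(ȳ_st) ≈ 2.25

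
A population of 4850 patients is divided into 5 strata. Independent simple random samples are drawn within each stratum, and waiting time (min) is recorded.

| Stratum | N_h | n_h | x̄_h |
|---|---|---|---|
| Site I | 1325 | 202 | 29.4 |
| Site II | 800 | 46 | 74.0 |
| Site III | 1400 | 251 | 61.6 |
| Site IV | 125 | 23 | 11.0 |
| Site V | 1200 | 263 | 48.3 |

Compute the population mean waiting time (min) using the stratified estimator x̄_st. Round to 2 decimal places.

N = Σ N_h = 4850. Stratum weights W_h = N_h/N.
x̄_st = (1325·29.4 + 800·74.0 + 1400·61.6 + 125·11.0 + 1200·48.3) / 4850 = 50.2536

x̄_st ≈ 50.25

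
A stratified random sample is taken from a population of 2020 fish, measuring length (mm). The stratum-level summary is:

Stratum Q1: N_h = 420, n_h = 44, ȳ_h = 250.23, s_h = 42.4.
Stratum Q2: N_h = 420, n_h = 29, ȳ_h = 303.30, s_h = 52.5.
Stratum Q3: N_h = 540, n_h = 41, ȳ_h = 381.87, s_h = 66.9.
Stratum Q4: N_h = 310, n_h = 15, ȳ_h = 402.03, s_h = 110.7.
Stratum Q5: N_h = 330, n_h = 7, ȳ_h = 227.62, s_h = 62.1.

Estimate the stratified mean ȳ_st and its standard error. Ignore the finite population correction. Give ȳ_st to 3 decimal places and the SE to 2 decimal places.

ȳ_st = Σ W_h ȳ_h = (420·250.23 + 420·303.30 + 540·381.87 + 310·402.03 + 330·227.62)/2020 = 316.05757
V̂(ȳ_st) = Σ W_h² s_h²/n_h, with W_h = N_h/N and N = 2020:
  stratum Q1: (420/2020)²·42.4²/44 = 1.76634
  stratum Q2: (420/2020)²·52.5²/29 = 4.10881
  stratum Q3: (540/2020)²·66.9²/41 = 7.80105
  stratum Q4: (310/2020)²·110.7²/15 = 19.2409
  stratum Q5: (330/2020)²·62.1²/7 = 14.7031
V̂(ȳ_st) = 47.6202
SE(ȳ_st) = √47.6202 = 6.90074

ȳ_st ≈ 316.058, SE ≈ 6.90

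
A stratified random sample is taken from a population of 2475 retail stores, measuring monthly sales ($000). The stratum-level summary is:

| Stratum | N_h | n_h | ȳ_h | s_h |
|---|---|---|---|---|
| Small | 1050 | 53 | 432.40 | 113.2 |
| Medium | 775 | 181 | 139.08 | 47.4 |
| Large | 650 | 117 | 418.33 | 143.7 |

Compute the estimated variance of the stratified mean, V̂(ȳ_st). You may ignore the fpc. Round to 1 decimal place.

V̂(ȳ_st) ≈ 56.9

V̂(ȳ_st) = Σ W_h² s_h²/n_h, with W_h = N_h/N and N = 2475:
  stratum Small: (1050/2475)²·113.2²/53 = 43.5156
  stratum Medium: (775/2475)²·47.4²/181 = 1.21711
  stratum Large: (650/2475)²·143.7²/117 = 12.1732
V̂(ȳ_st) = 56.9059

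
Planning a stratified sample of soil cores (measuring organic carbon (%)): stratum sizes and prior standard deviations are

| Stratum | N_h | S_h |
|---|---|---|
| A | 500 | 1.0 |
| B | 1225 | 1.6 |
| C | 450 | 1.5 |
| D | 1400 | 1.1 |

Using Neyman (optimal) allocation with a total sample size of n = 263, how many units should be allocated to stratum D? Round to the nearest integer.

Neyman allocation: n_h = n · N_h S_h / Σ N_i S_i, with n = 263.
  stratum A: N_h·S_h = 500·1.0 = 500.00
  stratum B: N_h·S_h = 1225·1.6 = 1960.00
  stratum C: N_h·S_h = 450·1.5 = 675.00
  stratum D: N_h·S_h = 1400·1.1 = 1540.00
Σ N_h S_h = 4675.00
n for stratum D = 263·1540.00/4675.00 = 86.635 → 87

87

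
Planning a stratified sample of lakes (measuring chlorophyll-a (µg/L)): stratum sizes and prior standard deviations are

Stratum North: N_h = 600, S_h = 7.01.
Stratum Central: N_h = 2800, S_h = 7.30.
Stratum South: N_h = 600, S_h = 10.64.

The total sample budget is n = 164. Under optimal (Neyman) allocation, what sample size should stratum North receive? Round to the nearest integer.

Neyman allocation: n_h = n · N_h S_h / Σ N_i S_i, with n = 164.
  stratum North: N_h·S_h = 600·7.01 = 4206.00
  stratum Central: N_h·S_h = 2800·7.30 = 20440.00
  stratum South: N_h·S_h = 600·10.64 = 6384.00
Σ N_h S_h = 31030.00
n for stratum North = 164·4206.00/31030.00 = 22.230 → 22

22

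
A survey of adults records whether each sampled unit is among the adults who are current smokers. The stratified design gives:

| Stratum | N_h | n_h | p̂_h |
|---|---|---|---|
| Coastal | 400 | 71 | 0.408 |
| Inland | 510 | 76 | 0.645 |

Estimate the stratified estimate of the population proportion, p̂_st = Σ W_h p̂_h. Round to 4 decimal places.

p̂_st ≈ 0.5408

N = 910; stratum weights W_h = N_h/N.
p̂_st = Σ W_h p̂_h = (400·0.408 + 510·0.645)/910 = 0.54082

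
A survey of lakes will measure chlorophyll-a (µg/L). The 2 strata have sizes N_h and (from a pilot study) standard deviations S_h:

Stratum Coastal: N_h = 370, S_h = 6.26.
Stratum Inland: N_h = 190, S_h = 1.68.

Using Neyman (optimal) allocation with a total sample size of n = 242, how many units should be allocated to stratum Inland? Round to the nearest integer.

29

Neyman allocation: n_h = n · N_h S_h / Σ N_i S_i, with n = 242.
  stratum Coastal: N_h·S_h = 370·6.26 = 2316.20
  stratum Inland: N_h·S_h = 190·1.68 = 319.20
Σ N_h S_h = 2635.40
n for stratum Inland = 242·319.20/2635.40 = 29.311 → 29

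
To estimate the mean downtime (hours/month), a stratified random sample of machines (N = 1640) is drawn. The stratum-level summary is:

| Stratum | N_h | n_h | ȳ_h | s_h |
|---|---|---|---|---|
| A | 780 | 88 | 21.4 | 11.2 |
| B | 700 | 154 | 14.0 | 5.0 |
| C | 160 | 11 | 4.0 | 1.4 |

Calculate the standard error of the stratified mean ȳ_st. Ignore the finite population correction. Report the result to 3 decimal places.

SE(ȳ_st) ≈ 0.595

V̂(ȳ_st) = Σ W_h² s_h²/n_h, with W_h = N_h/N and N = 1640:
  stratum A: (780/1640)²·11.2²/88 = 0.322444
  stratum B: (700/1640)²·5.0²/154 = 0.0295752
  stratum C: (160/1640)²·1.4²/11 = 0.00169596
V̂(ȳ_st) = 0.353716
SE(ȳ_st) = √0.353716 = 0.59474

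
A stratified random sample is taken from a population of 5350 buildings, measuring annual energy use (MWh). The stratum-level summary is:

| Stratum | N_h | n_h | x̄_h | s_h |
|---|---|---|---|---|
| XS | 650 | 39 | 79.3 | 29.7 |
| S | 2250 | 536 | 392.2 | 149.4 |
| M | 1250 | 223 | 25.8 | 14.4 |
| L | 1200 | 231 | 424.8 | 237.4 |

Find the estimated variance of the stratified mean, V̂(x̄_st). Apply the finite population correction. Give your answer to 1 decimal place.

V̂(x̄_st) = Σ W_h² (1 − n_h/N_h) s_h²/n_h, with W_h = N_h/N and N = 5350:
  stratum XS: (650/5350)²·(1 − 39/650)·29.7²/39 = 0.313831
  stratum S: (2250/5350)²·(1 − 536/2250)·149.4²/536 = 5.61077
  stratum M: (1250/5350)²·(1 − 223/1250)·14.4²/223 = 0.0417055
  stratum L: (1200/5350)²·(1 − 231/1200)·237.4²/231 = 9.91167
V̂(x̄_st) = 15.878

V̂(x̄_st) ≈ 15.9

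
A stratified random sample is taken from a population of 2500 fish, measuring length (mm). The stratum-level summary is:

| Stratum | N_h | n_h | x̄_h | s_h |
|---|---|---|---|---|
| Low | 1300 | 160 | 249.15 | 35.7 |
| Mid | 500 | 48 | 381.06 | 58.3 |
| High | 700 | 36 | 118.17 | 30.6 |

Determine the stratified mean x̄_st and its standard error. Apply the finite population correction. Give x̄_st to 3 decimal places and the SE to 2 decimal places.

x̄_st ≈ 238.858, SE ≈ 2.53

x̄_st = Σ W_h x̄_h = (1300·249.15 + 500·381.06 + 700·118.17)/2500 = 238.85760
V̂(x̄_st) = Σ W_h² (1 − n_h/N_h) s_h²/n_h, with W_h = N_h/N and N = 2500:
  stratum Low: (1300/2500)²·(1 − 160/1300)·35.7²/160 = 1.88879
  stratum Mid: (500/2500)²·(1 − 48/500)·58.3²/48 = 2.5605
  stratum High: (700/2500)²·(1 − 36/700)·30.6²/36 = 1.93431
V̂(x̄_st) = 6.3836
SE(x̄_st) = √6.3836 = 2.52658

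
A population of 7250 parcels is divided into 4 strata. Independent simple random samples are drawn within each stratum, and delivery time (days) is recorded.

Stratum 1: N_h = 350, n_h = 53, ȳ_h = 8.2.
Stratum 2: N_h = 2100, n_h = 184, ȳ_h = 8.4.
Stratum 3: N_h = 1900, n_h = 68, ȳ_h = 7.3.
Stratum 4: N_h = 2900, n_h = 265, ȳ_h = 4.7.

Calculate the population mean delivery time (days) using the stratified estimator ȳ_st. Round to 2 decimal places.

ȳ_st ≈ 6.62

N = Σ N_h = 7250. Stratum weights W_h = N_h/N.
ȳ_st = (350·8.2 + 2100·8.4 + 1900·7.3 + 2900·4.7) / 7250 = 6.6221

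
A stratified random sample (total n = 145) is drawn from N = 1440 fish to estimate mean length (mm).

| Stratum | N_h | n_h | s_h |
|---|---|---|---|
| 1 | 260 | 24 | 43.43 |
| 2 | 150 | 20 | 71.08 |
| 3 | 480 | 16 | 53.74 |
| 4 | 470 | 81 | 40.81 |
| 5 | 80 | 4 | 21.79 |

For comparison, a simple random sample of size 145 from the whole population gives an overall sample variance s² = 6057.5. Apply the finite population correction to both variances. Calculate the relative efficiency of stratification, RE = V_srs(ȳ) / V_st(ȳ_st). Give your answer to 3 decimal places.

RE ≈ 1.431

V̂(ȳ_st) = Σ W_h² (1 − n_h/N_h) s_h²/n_h, with W_h = N_h/N and N = 1440:
  stratum 1: (260/1440)²·(1 − 24/260)·43.43²/24 = 2.32557
  stratum 2: (150/1440)²·(1 − 20/150)·71.08²/20 = 2.37561
  stratum 3: (480/1440)²·(1 − 16/480)·53.74²/16 = 19.387
  stratum 4: (470/1440)²·(1 − 81/470)·40.81²/81 = 1.81289
  stratum 5: (80/1440)²·(1 − 4/80)·21.79²/4 = 0.348043
V_st = 26.2491
V_srs = (1 − 145/1440)·6057.5/145 = 37.5693
Relative efficiency = V_srs / V_st = 37.5693/26.2491 = 1.4313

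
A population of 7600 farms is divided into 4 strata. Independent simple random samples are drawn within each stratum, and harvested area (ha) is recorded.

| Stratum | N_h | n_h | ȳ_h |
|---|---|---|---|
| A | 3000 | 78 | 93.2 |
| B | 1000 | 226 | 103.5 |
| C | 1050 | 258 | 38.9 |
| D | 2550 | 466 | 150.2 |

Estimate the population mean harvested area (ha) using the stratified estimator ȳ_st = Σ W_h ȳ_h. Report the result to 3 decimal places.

ȳ_st ≈ 106.178

N = Σ N_h = 7600. Stratum weights W_h = N_h/N.
ȳ_st = (3000·93.2 + 1000·103.5 + 1050·38.9 + 2550·150.2) / 7600 = 106.17829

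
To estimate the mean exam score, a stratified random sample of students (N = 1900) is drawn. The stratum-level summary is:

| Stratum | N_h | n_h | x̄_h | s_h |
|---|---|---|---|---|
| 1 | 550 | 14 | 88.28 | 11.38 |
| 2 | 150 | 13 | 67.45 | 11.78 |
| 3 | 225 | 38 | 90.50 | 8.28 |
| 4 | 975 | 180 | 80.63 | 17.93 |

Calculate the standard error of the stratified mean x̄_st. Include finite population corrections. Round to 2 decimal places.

V̂(x̄_st) = Σ W_h² (1 − n_h/N_h) s_h²/n_h, with W_h = N_h/N and N = 1900:
  stratum 1: (550/1900)²·(1 − 14/550)·11.38²/14 = 0.7554
  stratum 2: (150/1900)²·(1 − 13/150)·11.78²/13 = 0.0607648
  stratum 3: (225/1900)²·(1 − 38/225)·8.28²/38 = 0.0210278
  stratum 4: (975/1900)²·(1 − 180/975)·17.93²/180 = 0.383489
V̂(x̄_st) = 1.22068
SE(x̄_st) = √1.22068 = 1.10484

SE(x̄_st) ≈ 1.10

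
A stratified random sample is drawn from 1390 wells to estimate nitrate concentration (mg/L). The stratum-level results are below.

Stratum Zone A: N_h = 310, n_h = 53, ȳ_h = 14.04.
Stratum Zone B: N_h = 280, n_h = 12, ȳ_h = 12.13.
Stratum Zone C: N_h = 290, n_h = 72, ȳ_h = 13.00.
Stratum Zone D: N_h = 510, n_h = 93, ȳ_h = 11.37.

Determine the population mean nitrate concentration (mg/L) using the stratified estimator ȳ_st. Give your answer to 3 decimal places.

N = Σ N_h = 1390. Stratum weights W_h = N_h/N.
ȳ_st = (310·14.04 + 280·12.13 + 290·13.00 + 510·11.37) / 1390 = 12.45863

ȳ_st ≈ 12.459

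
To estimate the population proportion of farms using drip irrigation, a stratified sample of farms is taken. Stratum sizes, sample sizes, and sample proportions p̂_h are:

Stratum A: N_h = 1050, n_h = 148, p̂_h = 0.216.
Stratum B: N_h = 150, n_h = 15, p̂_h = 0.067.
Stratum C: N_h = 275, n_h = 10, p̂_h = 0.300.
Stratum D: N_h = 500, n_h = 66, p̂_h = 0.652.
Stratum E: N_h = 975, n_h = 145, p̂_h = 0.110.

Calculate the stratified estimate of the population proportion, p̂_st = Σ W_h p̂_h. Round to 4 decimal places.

p̂_st ≈ 0.2551

N = 2950; stratum weights W_h = N_h/N.
p̂_st = Σ W_h p̂_h = (1050·0.216 + 150·0.067 + 275·0.300 + 500·0.652 + 975·0.110)/2950 = 0.25512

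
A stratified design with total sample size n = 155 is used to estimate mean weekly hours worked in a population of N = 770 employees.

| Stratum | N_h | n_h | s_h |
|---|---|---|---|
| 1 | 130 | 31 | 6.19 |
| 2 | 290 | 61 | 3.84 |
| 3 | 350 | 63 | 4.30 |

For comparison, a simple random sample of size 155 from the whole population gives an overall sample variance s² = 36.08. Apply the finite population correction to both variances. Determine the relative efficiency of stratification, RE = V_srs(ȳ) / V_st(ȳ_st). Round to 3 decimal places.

V̂(ȳ_st) = Σ W_h² (1 − n_h/N_h) s_h²/n_h, with W_h = N_h/N and N = 770:
  stratum 1: (130/770)²·(1 − 31/130)·6.19²/31 = 0.0268298
  stratum 2: (290/770)²·(1 − 61/290)·3.84²/61 = 0.027076
  stratum 3: (350/770)²·(1 − 63/350)·4.30²/63 = 0.0497239
V_st = 0.10363
V_srs = (1 − 155/770)·36.08/155 = 0.185917
Relative efficiency = V_srs / V_st = 0.185917/0.10363 = 1.7941

RE ≈ 1.794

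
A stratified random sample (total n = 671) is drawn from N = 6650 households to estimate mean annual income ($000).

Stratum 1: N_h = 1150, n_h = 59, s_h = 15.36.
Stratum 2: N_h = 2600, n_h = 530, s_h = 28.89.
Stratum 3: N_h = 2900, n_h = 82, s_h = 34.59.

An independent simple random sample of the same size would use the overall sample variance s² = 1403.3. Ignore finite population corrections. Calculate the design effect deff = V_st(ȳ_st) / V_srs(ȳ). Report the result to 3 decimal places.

deff ≈ 1.499

V̂(ȳ_st) = Σ W_h² s_h²/n_h, with W_h = N_h/N and N = 6650:
  stratum 1: (1150/6650)²·15.36²/59 = 0.119587
  stratum 2: (2600/6650)²·28.89²/530 = 0.240726
  stratum 3: (2900/6650)²·34.59²/82 = 2.77485
V_st = 3.13517
V_srs = s²/n = 1403.3/671 = 2.09136
deff = V_st / V_srs = 3.13517/2.09136 = 1.4991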